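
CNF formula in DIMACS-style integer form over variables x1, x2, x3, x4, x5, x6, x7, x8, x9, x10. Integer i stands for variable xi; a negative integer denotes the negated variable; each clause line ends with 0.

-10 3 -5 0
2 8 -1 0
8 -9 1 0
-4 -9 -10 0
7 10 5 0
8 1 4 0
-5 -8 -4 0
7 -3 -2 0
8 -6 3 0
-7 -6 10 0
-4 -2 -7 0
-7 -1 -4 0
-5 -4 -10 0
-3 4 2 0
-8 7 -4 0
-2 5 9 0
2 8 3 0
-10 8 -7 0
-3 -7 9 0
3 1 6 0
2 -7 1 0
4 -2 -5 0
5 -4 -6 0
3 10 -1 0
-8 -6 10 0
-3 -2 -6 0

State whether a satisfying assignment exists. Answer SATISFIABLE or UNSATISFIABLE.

Set x1 = False and propagate.
Branch on x2: take x2 = False.
  then x7 is forced to False.
Set x3 = True and propagate.
  then x4 is forced to True.
  then x8 is forced to False.
  then x9 is forced to False.
The remaining clauses are satisfied by x5 = False, x6 = False, x10 = True.
So x1=0, x2=0, x3=1, x4=1, x5=0, x6=0, x7=0, x8=0, x9=0, x10=1 is a satisfying assignment.

SATISFIABLE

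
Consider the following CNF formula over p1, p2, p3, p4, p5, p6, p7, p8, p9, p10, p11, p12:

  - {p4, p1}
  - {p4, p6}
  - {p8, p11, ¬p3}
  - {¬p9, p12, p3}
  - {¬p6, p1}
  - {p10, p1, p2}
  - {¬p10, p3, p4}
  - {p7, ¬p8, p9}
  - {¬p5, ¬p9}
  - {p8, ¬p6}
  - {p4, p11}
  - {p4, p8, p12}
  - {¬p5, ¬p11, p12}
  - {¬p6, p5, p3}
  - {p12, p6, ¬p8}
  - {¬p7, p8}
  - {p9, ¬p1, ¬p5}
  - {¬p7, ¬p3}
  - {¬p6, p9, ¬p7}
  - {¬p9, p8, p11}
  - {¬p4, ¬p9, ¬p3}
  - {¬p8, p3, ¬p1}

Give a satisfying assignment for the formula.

p1=False, p2=False, p3=True, p4=True, p5=True, p6=False, p7=False, p8=False, p9=False, p10=True, p11=True, p12=True

Pure literal: p12 appears only positively; assign p12 = True.
Try p1 = False.
  then p4 is forced to True.
  then p6 is forced to False.
Try p2 = False.
  then p10 is forced to True.
Try p3 = True.
  then p7 is forced to False.
  then p9 is forced to False.
  then p8 is forced to False.
  then p11 is forced to True.
p5 is now unconstrained; take p5 = True.
Check each clause:
  1. {p4, p1} — p4 is true.
  2. {p6, p4} — p4 is true.
  3. {p11, p8, ¬p3} — p11 is true.
  4. {p12, p3, ¬p9} — p3 is true.
  5. {p1, ¬p6} — ¬p6 is true.
  6. {p2, p1, p10} — p10 is true.
  7. {¬p10, p3, p4} — p3 is true.
  8. {¬p8, p9, p7} — ¬p8 is true.
  9. {¬p5, ¬p9} — ¬p9 is true.
  10. {¬p6, p8} — ¬p6 is true.
  11. {p11, p4} — p11 is true.
  12. {p8, p4, p12} — p12 is true.
  13. {¬p5, p12, ¬p11} — p12 is true.
  14. {p3, p5, ¬p6} — ¬p6 is true.
  15. {¬p8, p12, p6} — ¬p8 is true.
  16. {¬p7, p8} — ¬p7 is true.
  17. {¬p5, ¬p1, p9} — ¬p1 is true.
  18. {¬p7, ¬p3} — ¬p7 is true.
  19. {¬p7, ¬p6, p9} — ¬p6 is true.
  20. {¬p9, p11, p8} — p11 is true.
  21. {¬p3, ¬p9, ¬p4} — ¬p9 is true.
  22. {p3, ¬p8, ¬p1} — ¬p8 is true.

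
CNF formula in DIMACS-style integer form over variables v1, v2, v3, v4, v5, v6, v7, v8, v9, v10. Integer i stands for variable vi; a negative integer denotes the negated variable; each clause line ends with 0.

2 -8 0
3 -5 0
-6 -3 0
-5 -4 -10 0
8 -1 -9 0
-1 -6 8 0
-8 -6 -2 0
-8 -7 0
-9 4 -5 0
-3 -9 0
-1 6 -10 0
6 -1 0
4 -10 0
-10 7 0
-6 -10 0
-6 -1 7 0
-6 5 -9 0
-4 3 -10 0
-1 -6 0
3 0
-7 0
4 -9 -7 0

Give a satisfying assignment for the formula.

v1 = False, v2 = True, v3 = True, v4 = False, v5 = True, v6 = False, v7 = False, v8 = True, v9 = False, v10 = False

The clause (v3) is unit: v3 must be True.
The clause (¬v6) is unit: v6 must be False.
(¬v9) is a unit clause, so v9 = False.
Unit propagation: (¬v1) forces v1 = False.
Unit propagation: (¬v7) forces v7 = False.
(¬v10) is a unit clause, so v10 = False.
v2 occurs only positively in the remaining clauses — set v2 = True.
v4, v5, v8 are now unconstrained; take v4 = False, v5 = True, v8 = True.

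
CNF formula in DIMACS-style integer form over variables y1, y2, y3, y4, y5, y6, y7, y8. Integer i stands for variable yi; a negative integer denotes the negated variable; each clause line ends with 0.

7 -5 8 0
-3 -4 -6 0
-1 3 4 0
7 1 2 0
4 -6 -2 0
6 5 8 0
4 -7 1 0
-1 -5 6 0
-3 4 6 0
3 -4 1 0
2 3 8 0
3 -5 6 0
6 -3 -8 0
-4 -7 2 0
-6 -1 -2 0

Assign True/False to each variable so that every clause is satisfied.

y1=T  y2=F  y3=F  y4=T  y5=T  y6=T  y7=F  y8=T

Check each clause:
  1. (¬y5 ∨ y8 ∨ y7) — y8 is true.
  2. (¬y3 ∨ ¬y4 ∨ ¬y6) — ¬y3 is true.
  3. (y4 ∨ ¬y1 ∨ y3) — y4 is true.
  4. (y7 ∨ y1 ∨ y2) — y1 is true.
  5. (y4 ∨ ¬y6 ∨ ¬y2) — y4 is true.
  6. (y5 ∨ y6 ∨ y8) — y8 is true.
  7. (y1 ∨ y4 ∨ ¬y7) — y1 is true.
  8. (¬y5 ∨ y6 ∨ ¬y1) — y6 is true.
  9. (y6 ∨ ¬y3 ∨ y4) — y4 is true.
  10. (y1 ∨ y3 ∨ ¬y4) — y1 is true.
  11. (y2 ∨ y8 ∨ y3) — y8 is true.
  12. (¬y5 ∨ y3 ∨ y6) — y6 is true.
  13. (y6 ∨ ¬y3 ∨ ¬y8) — ¬y3 is true.
  14. (¬y4 ∨ ¬y7 ∨ y2) — ¬y7 is true.
  15. (¬y6 ∨ ¬y2 ∨ ¬y1) — ¬y2 is true.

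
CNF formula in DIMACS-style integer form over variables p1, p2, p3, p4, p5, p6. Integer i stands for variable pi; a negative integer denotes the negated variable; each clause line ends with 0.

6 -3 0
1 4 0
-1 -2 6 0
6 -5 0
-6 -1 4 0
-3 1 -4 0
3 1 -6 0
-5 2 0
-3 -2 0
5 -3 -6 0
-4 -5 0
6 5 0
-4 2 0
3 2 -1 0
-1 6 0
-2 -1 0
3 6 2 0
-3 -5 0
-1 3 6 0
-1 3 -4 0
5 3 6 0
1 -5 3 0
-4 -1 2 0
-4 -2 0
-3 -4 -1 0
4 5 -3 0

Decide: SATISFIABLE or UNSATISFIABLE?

p3 = True:
  propagation gives p6=True, p2=False, p5=False; an empty clause results — contradiction.
p3 = False:
  p1 = True:
    propagation gives p2=True; an empty clause results — contradiction.
  p1 = False:
    propagation gives p4=True, p6=False, p5=False; an empty clause results — contradiction.
Every branch closes, so no satisfying assignment exists.

UNSATISFIABLE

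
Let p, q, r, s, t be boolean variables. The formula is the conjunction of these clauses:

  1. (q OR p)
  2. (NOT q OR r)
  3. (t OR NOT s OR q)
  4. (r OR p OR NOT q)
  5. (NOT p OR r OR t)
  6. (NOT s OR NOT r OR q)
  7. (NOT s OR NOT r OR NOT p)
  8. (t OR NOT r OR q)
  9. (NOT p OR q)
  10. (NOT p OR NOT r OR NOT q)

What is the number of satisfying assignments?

4

The models are:
  p=F q=T r=T s=F t=F
  p=F q=T r=T s=F t=T
  p=F q=T r=T s=T t=F
  p=F q=T r=T s=T t=T
Count: 4.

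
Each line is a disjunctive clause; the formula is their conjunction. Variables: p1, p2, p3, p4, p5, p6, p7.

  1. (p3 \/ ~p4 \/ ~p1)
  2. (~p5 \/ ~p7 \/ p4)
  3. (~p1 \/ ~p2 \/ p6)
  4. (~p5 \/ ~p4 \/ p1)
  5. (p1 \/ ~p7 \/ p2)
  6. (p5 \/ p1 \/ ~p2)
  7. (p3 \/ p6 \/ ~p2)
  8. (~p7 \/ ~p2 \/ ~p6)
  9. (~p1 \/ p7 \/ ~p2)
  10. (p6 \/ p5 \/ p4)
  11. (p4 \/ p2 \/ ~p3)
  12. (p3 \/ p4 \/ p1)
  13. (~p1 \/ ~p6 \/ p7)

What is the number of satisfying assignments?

Case analysis on p1 and p2:
  p1=1, p2=1: a clause becomes empty — 0.
  p1=1, p2=0: 8 of the 32 assignments to (p3,p4,p5,p6,p7) work.
  p1=0, p2=1: remaining (p3,p4,p5,p6,p7) ∈ {(1,0,1,0,0); (1,0,1,1,0)} — 2.
  p1=0, p2=0: remaining (p3,p4,p5,p6,p7) ∈ {(0,1,0,0,0); (0,1,0,1,0); (1,1,0,0,0); (1,1,0,1,0)} — 4.
Total: 0 + 8 + 2 + 4 = 14.

14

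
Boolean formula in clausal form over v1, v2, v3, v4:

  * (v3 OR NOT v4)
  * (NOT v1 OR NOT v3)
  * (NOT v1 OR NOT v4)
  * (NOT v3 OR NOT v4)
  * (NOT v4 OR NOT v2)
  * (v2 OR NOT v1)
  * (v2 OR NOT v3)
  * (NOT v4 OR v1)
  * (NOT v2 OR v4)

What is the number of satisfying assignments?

The models are:
  v1=0 v2=0 v3=0 v4=0
Count: 1.

1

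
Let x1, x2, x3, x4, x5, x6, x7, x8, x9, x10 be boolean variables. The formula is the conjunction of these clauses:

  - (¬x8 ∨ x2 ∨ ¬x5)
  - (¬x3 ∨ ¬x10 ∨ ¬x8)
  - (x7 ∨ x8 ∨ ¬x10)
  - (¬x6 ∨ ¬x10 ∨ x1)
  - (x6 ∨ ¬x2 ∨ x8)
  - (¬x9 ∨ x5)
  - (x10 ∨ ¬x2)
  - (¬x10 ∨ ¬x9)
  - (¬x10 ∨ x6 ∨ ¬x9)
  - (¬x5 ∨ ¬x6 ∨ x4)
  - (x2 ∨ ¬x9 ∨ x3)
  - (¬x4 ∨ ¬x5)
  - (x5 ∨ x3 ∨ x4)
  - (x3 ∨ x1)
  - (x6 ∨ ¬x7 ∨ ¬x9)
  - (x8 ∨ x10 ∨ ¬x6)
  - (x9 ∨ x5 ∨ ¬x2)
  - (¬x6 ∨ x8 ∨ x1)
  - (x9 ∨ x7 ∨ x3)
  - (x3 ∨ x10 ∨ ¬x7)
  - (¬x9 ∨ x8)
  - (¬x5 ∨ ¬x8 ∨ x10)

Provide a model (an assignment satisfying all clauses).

Pure literal: x1 appears only positively; assign x1 = True.
Set x2 = False and propagate.
Branch on x3: take x3 = True.
For the remaining variables, x4 = True, x5 = False, x6 = False, x7 = True, x8 = False, x9 = False, x10 = True works.

x1=1  x2=0  x3=1  x4=1  x5=0  x6=0  x7=1  x8=0  x9=0  x10=1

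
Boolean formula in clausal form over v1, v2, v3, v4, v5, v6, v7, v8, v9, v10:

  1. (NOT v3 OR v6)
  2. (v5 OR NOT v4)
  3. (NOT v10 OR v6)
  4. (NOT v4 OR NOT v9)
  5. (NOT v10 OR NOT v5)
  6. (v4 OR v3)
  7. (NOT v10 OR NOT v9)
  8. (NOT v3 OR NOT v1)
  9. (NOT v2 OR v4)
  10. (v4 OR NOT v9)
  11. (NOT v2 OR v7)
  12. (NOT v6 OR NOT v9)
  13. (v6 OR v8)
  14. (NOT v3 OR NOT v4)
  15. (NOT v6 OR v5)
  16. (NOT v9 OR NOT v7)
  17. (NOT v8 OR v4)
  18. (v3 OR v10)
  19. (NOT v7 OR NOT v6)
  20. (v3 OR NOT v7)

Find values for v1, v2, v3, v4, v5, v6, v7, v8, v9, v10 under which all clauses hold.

v1=False, v2=False, v3=True, v4=False, v5=True, v6=True, v7=False, v8=False, v9=False, v10=False

Check each clause:
  1. (v6 OR NOT v3) — v6 is true.
  2. (NOT v4 OR v5) — NOT v4 is true.
  3. (v6 OR NOT v10) — v6 is true.
  4. (NOT v9 OR NOT v4) — NOT v4 is true.
  5. (NOT v10 OR NOT v5) — NOT v10 is true.
  6. (v3 OR v4) — v3 is true.
  7. (NOT v10 OR NOT v9) — NOT v10 is true.
  8. (NOT v3 OR NOT v1) — NOT v1 is true.
  9. (NOT v2 OR v4) — NOT v2 is true.
  10. (NOT v9 OR v4) — NOT v9 is true.
  11. (v7 OR NOT v2) — NOT v2 is true.
  12. (NOT v6 OR NOT v9) — NOT v9 is true.
  13. (v6 OR v8) — v6 is true.
  14. (NOT v3 OR NOT v4) — NOT v4 is true.
  15. (NOT v6 OR v5) — v5 is true.
  16. (NOT v7 OR NOT v9) — NOT v7 is true.
  17. (v4 OR NOT v8) — NOT v8 is true.
  18. (v3 OR v10) — v3 is true.
  19. (NOT v7 OR NOT v6) — NOT v7 is true.
  20. (NOT v7 OR v3) — NOT v7 is true.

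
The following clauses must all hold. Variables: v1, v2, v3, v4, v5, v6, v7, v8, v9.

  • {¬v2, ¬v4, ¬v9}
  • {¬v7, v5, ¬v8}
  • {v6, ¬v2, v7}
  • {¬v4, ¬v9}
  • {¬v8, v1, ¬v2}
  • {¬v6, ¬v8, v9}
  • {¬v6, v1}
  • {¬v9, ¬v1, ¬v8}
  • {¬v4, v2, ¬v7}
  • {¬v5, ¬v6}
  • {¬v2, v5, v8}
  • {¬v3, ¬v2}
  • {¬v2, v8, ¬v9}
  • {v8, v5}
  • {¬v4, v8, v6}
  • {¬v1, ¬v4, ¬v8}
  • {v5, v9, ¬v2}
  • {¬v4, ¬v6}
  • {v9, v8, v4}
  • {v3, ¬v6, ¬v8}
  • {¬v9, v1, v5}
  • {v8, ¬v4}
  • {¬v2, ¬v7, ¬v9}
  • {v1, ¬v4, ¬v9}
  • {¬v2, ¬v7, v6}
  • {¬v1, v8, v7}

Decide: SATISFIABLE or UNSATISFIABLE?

Set v1 = False and propagate.
  then v6 is forced to False.
Try v2 = False.
Set v4 = False and propagate.
For the remaining variables, v3 = False, v5 = True, v7 = False, v8 = True, v9 = False works.
So v1=False, v2=False, v3=False, v4=False, v5=True, v6=False, v7=False, v8=True, v9=False is a satisfying assignment.

SATISFIABLE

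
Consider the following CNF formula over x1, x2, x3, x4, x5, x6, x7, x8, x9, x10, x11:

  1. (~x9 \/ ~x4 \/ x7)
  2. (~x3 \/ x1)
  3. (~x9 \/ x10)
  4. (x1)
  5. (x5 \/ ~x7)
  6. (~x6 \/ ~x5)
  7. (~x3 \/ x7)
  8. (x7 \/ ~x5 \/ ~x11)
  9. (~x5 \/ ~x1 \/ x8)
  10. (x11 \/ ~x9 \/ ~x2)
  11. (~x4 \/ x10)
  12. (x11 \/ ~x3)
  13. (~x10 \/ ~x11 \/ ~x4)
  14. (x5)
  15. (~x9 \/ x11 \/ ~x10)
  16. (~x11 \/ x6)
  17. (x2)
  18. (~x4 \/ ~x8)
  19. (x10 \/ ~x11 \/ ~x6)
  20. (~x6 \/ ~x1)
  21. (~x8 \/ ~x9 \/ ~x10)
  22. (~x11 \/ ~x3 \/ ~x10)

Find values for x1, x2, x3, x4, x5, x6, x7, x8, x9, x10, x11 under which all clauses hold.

x1 = True, x2 = True, x3 = False, x4 = False, x5 = True, x6 = False, x7 = True, x8 = True, x9 = False, x10 = True, x11 = False

Check each clause:
  1. (x7 \/ ~x4 \/ ~x9) — ~x9 is true.
  2. (x1 \/ ~x3) — x1 is true.
  3. (x10 \/ ~x9) — x10 is true.
  4. (x1) — x1 is true.
  5. (~x7 \/ x5) — x5 is true.
  6. (~x5 \/ ~x6) — ~x6 is true.
  7. (~x3 \/ x7) — ~x3 is true.
  8. (~x11 \/ x7 \/ ~x5) — ~x11 is true.
  9. (~x5 \/ x8 \/ ~x1) — x8 is true.
  10. (x11 \/ ~x9 \/ ~x2) — ~x9 is true.
  11. (~x4 \/ x10) — x10 is true.
  12. (~x3 \/ x11) — ~x3 is true.
  13. (~x11 \/ ~x10 \/ ~x4) — ~x4 is true.
  14. (x5) — x5 is true.
  15. (~x10 \/ x11 \/ ~x9) — ~x9 is true.
  16. (~x11 \/ x6) — ~x11 is true.
  17. (x2) — x2 is true.
  18. (~x8 \/ ~x4) — ~x4 is true.
  19. (~x11 \/ x10 \/ ~x6) — x10 is true.
  20. (~x1 \/ ~x6) — ~x6 is true.
  21. (~x8 \/ ~x10 \/ ~x9) — ~x9 is true.
  22. (~x3 \/ ~x10 \/ ~x11) — ~x11 is true.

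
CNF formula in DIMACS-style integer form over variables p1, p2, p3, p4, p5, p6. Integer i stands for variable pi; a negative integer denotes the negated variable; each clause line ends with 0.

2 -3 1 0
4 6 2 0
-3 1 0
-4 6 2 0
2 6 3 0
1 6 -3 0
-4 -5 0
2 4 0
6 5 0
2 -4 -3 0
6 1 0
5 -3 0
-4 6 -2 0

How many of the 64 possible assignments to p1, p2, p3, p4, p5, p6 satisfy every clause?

Split on p2, then p6.
  p2=T, p6=T: 7 of the 16 assignments to (p1,p3,p4,p5) work.
  p2=T, p6=F: remaining (p1,p3,p4,p5) ∈ {(T,F,F,T); (T,T,F,T)} — 2.
  p2=F, p6=T: remaining (p1,p3,p4,p5) ∈ {(F,F,T,F); (T,F,T,F)} — 2.
  p2=F, p6=F: a clause becomes empty — 0.
Total: 7 + 2 + 2 + 0 = 11.

11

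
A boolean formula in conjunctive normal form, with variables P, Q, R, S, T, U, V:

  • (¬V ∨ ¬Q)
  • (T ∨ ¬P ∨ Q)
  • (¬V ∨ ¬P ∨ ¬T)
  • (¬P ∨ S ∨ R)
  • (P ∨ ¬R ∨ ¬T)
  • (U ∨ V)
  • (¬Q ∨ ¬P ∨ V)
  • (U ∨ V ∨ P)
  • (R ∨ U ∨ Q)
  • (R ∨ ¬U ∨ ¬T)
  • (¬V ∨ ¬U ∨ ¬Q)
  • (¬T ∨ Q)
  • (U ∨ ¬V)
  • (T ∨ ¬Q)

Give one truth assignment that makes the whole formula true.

P = F, Q = F, R = F, S = T, T = F, U = T, V = T

Pure literal: S appears only positively; assign S = True.
Try P = False.
Set Q = False and propagate.
  then T is forced to False.
The remaining clauses are satisfied by R = False, U = True, V = True.
Every clause has at least one true literal under this assignment.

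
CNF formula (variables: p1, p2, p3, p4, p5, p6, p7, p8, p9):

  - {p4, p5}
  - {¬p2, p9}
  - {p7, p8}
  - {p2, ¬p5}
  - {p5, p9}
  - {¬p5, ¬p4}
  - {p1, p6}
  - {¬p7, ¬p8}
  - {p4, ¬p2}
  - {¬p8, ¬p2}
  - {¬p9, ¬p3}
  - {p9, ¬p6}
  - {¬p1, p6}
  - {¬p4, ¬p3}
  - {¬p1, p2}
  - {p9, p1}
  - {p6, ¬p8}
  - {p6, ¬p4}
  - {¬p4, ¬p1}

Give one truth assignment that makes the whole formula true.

p1=F, p2=F, p3=F, p4=T, p5=F, p6=T, p7=T, p8=F, p9=T

Check each clause:
  1. {p4, p5} — p4 is true.
  2. {p9, ¬p2} — p9 is true.
  3. {p8, p7} — p7 is true.
  4. {¬p5, p2} — ¬p5 is true.
  5. {p9, p5} — p9 is true.
  6. {¬p5, ¬p4} — ¬p5 is true.
  7. {p1, p6} — p6 is true.
  8. {¬p8, ¬p7} — ¬p8 is true.
  9. {¬p2, p4} — p4 is true.
  10. {¬p8, ¬p2} — ¬p8 is true.
  11. {¬p3, ¬p9} — ¬p3 is true.
  12. {¬p6, p9} — p9 is true.
  13. {¬p1, p6} — ¬p1 is true.
  14. {¬p3, ¬p4} — ¬p3 is true.
  15. {¬p1, p2} — ¬p1 is true.
  16. {p1, p9} — p9 is true.
  17. {p6, ¬p8} — ¬p8 is true.
  18. {¬p4, p6} — p6 is true.
  19. {¬p1, ¬p4} — ¬p1 is true.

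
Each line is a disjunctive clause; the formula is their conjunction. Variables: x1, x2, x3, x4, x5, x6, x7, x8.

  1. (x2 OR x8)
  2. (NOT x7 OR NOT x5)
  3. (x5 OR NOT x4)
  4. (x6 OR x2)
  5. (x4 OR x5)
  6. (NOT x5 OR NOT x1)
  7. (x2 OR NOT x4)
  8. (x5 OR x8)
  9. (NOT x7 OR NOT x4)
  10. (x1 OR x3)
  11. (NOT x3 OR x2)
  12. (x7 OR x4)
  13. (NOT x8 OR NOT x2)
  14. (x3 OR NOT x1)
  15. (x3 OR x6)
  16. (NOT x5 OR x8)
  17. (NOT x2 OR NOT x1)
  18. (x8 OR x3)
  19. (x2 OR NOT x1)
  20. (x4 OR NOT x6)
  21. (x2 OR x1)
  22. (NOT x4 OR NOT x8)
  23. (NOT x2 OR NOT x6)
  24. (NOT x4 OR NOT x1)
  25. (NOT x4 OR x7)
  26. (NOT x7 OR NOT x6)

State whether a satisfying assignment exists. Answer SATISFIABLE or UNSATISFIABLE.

x2 = True:
  propagation gives x8=False, x5=True; an empty clause results — contradiction.
x2 = False:
  propagation gives x8=True, x6=True, x4=False; an empty clause results — contradiction.
Every branch closes, so no satisfying assignment exists.

UNSATISFIABLE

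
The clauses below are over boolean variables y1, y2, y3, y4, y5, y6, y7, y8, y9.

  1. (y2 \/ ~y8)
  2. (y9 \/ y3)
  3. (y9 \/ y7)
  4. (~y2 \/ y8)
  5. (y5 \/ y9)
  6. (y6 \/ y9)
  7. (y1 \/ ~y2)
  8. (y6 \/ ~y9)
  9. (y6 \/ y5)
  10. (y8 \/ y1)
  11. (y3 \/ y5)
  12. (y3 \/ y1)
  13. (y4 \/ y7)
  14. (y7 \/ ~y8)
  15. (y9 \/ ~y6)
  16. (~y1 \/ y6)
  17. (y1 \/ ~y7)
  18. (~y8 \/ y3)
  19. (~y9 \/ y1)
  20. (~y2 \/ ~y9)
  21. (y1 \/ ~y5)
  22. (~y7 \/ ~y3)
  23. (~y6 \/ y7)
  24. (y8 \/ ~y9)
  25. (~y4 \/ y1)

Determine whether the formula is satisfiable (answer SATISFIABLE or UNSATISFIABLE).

y9 = True:
  propagation gives y6=True, y1=True, y2=False, y8=False; an empty clause results — contradiction.
y9 = False:
  propagation gives y3=True, y7=True; an empty clause results — contradiction.
Every branch closes, so no satisfying assignment exists.

UNSATISFIABLE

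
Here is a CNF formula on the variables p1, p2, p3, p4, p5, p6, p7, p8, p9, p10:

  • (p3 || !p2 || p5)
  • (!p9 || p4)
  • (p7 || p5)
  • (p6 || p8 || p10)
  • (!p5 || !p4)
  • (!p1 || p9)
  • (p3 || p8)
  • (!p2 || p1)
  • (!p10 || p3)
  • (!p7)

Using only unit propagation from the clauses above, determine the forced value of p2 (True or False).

False

(!p7) stands alone — p7 = False.
(p5 || p7): since p7 = False, the clause reduces to (p5). p5 = True.
(!p4 || !p5) with p5 = True leaves only !p4, so p4 = False.
In (!p9 || p4), p4 is now false; !p9 must hold, so p9 = False.
In (!p1 || p9), p9 is now false; !p1 must hold, so p1 = False.
In (!p2 || p1), p1 is now false; !p2 must hold, so p2 = False.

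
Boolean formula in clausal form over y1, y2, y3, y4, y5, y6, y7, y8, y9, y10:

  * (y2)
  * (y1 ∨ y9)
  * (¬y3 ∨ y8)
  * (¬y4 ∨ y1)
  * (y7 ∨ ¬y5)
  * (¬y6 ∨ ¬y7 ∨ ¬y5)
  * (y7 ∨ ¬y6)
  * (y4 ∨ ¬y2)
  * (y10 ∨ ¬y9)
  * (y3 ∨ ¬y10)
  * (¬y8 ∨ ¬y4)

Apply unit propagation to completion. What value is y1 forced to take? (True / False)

(y2) is a unit clause: y2 = True.
In (y4 ∨ ¬y2), ¬y2 is now false; y4 must hold, so y4 = True.
In (y1 ∨ ¬y4), ¬y4 is now false; y1 must hold, so y1 = True.

True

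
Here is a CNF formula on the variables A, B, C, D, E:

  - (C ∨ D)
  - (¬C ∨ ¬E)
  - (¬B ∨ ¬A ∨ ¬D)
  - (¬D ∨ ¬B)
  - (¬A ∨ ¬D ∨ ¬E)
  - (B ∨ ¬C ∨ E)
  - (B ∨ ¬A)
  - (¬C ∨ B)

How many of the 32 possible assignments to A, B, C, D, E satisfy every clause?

4

The models are:
  A=F B=F C=F D=T E=F
  A=F B=F C=F D=T E=T
  A=F B=T C=T D=F E=F
  A=T B=T C=T D=F E=F
That's 4 in total.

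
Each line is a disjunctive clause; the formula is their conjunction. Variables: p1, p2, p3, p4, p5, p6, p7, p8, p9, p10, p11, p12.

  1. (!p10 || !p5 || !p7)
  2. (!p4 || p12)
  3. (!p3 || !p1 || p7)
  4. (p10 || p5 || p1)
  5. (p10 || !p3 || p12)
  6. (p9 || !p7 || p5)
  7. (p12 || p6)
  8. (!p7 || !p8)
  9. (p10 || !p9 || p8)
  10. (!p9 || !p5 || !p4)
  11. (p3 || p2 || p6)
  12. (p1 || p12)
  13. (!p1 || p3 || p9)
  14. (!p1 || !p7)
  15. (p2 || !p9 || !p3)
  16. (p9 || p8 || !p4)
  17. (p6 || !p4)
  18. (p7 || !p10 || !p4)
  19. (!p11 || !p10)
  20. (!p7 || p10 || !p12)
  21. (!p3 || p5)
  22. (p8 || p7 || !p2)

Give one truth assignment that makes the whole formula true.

p1 = True, p2 = False, p3 = False, p4 = True, p5 = False, p6 = True, p7 = False, p8 = True, p9 = True, p10 = False, p11 = False, p12 = True

Check each clause:
  1. (!p7 || !p5 || !p10) — !p7 is true.
  2. (!p4 || p12) — p12 is true.
  3. (!p3 || p7 || !p1) — !p3 is true.
  4. (p10 || p5 || p1) — p1 is true.
  5. (!p3 || p10 || p12) — p12 is true.
  6. (p5 || p9 || !p7) — !p7 is true.
  7. (p6 || p12) — p12 is true.
  8. (!p8 || !p7) — !p7 is true.
  9. (!p9 || p8 || p10) — p8 is true.
  10. (!p9 || !p4 || !p5) — !p5 is true.
  11. (p6 || p3 || p2) — p6 is true.
  12. (p1 || p12) — p1 is true.
  13. (!p1 || p3 || p9) — p9 is true.
  14. (!p7 || !p1) — !p7 is true.
  15. (!p3 || !p9 || p2) — !p3 is true.
  16. (!p4 || p8 || p9) — p8 is true.
  17. (!p4 || p6) — p6 is true.
  18. (!p4 || !p10 || p7) — !p10 is true.
  19. (!p11 || !p10) — !p11 is true.
  20. (!p7 || !p12 || p10) — !p7 is true.
  21. (!p3 || p5) — !p3 is true.
  22. (p8 || !p2 || p7) — p8 is true.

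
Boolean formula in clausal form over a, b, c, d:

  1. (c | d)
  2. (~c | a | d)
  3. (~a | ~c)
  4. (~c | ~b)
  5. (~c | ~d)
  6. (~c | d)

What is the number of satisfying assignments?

Satisfying assignments:
  a=F b=F c=F d=T
  a=F b=T c=F d=T
  a=T b=F c=F d=T
  a=T b=T c=F d=T
That's 4 in total.

4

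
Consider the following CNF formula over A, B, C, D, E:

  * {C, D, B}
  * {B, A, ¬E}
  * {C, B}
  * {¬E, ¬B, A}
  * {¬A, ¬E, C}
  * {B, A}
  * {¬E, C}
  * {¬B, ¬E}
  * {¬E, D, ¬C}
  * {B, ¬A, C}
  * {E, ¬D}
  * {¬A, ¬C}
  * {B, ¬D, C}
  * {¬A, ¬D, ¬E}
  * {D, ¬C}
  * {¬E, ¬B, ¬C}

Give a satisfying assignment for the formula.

A=0, B=1, C=0, D=0, E=0

Branch on A: take A = False.
  then B is forced to True.
  then E is forced to False.
  then D is forced to False.
  then C is forced to False.
Every clause has at least one true literal under this assignment.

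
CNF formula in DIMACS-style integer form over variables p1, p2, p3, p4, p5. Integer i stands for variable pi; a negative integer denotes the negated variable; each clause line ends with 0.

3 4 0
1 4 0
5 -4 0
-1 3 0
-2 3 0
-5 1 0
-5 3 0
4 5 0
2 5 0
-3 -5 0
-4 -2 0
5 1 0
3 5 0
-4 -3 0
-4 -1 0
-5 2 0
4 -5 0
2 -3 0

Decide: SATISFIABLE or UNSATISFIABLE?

UNSATISFIABLE

p5 = True:
  propagation gives p1=True, p3=True; an empty clause results — contradiction.
p5 = False:
  propagation gives p4=False; an empty clause results — contradiction.
Every branch closes, so no satisfying assignment exists.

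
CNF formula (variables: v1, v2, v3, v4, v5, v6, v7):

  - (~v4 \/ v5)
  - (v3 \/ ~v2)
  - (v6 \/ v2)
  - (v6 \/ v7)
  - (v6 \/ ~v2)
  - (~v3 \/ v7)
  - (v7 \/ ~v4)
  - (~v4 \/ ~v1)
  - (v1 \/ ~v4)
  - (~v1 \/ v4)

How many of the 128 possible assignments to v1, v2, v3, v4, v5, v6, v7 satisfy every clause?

Satisfying assignments:
  v1=F v2=F v3=F v4=F v5=F v6=T v7=F
  v1=F v2=F v3=F v4=F v5=F v6=T v7=T
  v1=F v2=F v3=F v4=F v5=T v6=T v7=F
  v1=F v2=F v3=F v4=F v5=T v6=T v7=T
  v1=F v2=F v3=T v4=F v5=F v6=T v7=T
  v1=F v2=F v3=T v4=F v5=T v6=T v7=T
  v1=F v2=T v3=T v4=F v5=F v6=T v7=T
  v1=F v2=T v3=T v4=F v5=T v6=T v7=T
Count: 8.

8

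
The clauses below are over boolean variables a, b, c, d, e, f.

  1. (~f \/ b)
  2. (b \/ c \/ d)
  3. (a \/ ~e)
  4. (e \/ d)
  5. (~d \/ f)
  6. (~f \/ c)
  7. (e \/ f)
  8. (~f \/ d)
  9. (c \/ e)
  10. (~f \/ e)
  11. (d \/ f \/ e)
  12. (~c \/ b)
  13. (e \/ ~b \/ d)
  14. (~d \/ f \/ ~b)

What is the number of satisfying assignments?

Satisfying assignments:
  a=1 b=1 c=0 d=0 e=1 f=0
  a=1 b=1 c=1 d=0 e=1 f=0
  a=1 b=1 c=1 d=1 e=1 f=1
That's 3 in total.

3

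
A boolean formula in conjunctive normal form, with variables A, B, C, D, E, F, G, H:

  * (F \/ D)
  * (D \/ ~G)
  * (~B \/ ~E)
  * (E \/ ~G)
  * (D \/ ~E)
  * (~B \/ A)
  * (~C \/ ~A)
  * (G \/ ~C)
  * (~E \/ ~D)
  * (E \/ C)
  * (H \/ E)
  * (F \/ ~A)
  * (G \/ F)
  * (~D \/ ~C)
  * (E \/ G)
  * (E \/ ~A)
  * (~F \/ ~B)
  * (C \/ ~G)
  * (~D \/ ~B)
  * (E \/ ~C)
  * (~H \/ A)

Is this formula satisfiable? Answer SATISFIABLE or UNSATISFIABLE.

UNSATISFIABLE

E = True:
  propagation gives B=False, D=True; an empty clause results — contradiction.
E = False:
  propagation gives G=False; an empty clause results — contradiction.
Every branch closes, so no satisfying assignment exists.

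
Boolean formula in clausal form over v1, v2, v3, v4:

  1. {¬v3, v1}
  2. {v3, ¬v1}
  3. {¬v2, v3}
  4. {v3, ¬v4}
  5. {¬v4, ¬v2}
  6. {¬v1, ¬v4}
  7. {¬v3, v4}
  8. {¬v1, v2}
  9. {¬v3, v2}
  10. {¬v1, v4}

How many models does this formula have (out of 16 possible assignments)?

1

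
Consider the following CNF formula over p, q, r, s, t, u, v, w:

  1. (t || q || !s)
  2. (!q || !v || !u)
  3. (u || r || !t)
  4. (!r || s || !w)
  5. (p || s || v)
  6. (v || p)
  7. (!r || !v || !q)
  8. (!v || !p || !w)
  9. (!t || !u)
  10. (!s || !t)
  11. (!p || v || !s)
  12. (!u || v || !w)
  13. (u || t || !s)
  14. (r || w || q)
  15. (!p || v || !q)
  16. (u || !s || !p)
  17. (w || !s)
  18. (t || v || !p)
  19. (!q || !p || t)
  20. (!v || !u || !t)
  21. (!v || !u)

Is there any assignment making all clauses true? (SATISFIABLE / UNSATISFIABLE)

SATISFIABLE

Set p = False and propagate.
  then v is forced to True.
  then u is forced to False.
Try q = True.
  then r is forced to False.
  then t is forced to False.
  then s is forced to False.
w is now unconstrained; take w = False.
So p=False, q=True, r=False, s=False, t=False, u=False, v=True, w=False is a satisfying assignment.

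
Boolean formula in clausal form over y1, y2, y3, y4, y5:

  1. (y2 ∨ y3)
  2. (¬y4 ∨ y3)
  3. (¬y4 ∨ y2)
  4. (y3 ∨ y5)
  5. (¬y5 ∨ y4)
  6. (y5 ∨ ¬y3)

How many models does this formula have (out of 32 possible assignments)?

Satisfying assignments:
  y1=0 y2=1 y3=1 y4=1 y5=1
  y1=1 y2=1 y3=1 y4=1 y5=1
That's 2 in total.

2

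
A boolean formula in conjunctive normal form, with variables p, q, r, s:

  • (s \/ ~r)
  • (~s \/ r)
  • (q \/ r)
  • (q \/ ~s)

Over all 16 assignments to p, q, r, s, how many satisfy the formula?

The models are:
  p=F q=T r=F s=F
  p=F q=T r=T s=T
  p=T q=T r=F s=F
  p=T q=T r=T s=T
That's 4 in total.

4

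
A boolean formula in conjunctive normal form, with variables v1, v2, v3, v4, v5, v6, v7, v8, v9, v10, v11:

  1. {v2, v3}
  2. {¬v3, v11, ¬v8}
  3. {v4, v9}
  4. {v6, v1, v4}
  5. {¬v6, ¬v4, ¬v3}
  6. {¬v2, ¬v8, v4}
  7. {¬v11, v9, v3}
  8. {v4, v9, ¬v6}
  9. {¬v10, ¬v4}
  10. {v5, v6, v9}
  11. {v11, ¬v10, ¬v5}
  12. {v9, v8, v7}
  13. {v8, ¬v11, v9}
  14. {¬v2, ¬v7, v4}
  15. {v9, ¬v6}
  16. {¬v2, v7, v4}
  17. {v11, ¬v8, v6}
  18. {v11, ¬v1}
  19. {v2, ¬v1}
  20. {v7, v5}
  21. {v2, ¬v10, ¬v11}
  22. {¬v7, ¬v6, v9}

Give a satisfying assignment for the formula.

v1=0, v2=1, v3=1, v4=1, v5=0, v6=0, v7=1, v8=1, v9=1, v10=0, v11=1

v9 occurs only positively in the remaining clauses — set v9 = True.
v10 occurs only negated in the remaining clauses — set v10 = False.
Try v1 = False.
Branch on v2: take v2 = True.
The remaining clauses are satisfied by v3 = True, v4 = True, v5 = False, v6 = False, v7 = True, v8 = True, v11 = True.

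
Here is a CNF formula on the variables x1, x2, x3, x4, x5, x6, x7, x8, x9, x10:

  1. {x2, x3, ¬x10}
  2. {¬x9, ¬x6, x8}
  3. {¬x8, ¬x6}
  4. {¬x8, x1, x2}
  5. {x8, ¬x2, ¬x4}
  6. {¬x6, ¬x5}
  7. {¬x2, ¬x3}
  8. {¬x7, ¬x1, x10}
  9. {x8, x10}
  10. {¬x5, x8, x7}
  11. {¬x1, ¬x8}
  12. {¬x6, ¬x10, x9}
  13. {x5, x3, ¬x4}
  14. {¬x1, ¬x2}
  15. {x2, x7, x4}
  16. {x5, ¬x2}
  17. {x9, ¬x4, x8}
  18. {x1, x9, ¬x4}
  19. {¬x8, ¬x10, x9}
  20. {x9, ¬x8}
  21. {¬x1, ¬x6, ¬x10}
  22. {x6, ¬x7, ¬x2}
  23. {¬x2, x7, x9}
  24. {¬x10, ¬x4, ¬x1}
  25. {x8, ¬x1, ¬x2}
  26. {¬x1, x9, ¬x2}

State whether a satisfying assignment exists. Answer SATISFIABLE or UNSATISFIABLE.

Try x1 = False.
Set x2 = True and propagate.
  then x3 is forced to False.
  then x5 is forced to True.
  then x6 is forced to False.
  then x7 is forced to False.
  then x8 is forced to True.
  then x9 is forced to True.
x4, x10 are now unconstrained; take x4 = False, x10 = False.
So x1 = F  x2 = T  x3 = F  x4 = F  x5 = T  x6 = F  x7 = F  x8 = T  x9 = T  x10 = F is a satisfying assignment.

SATISFIABLE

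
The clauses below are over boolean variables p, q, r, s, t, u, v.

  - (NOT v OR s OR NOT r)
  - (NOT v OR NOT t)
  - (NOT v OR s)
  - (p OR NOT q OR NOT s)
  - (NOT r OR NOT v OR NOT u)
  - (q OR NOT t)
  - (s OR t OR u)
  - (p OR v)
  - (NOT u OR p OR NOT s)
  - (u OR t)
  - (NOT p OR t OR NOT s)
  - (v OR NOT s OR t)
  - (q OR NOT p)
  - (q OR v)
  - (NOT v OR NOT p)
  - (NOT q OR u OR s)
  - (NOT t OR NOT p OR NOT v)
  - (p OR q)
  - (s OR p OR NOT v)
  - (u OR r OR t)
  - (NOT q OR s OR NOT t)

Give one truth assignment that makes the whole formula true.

p = True, q = True, r = False, s = False, t = False, u = True, v = False

Check each clause:
  1. (NOT r OR s OR NOT v) — NOT v is true.
  2. (NOT v OR NOT t) — NOT v is true.
  3. (s OR NOT v) — NOT v is true.
  4. (p OR NOT q OR NOT s) — p is true.
  5. (NOT u OR NOT v OR NOT r) — NOT v is true.
  6. (NOT t OR q) — q is true.
  7. (s OR t OR u) — u is true.
  8. (v OR p) — p is true.
  9. (NOT u OR p OR NOT s) — p is true.
  10. (u OR t) — u is true.
  11. (NOT s OR t OR NOT p) — NOT s is true.
  12. (NOT s OR t OR v) — NOT s is true.
  13. (NOT p OR q) — q is true.
  14. (v OR q) — q is true.
  15. (NOT v OR NOT p) — NOT v is true.
  16. (s OR NOT q OR u) — u is true.
  17. (NOT v OR NOT p OR NOT t) — NOT v is true.
  18. (q OR p) — p is true.
  19. (p OR NOT v OR s) — NOT v is true.
  20. (r OR u OR t) — u is true.
  21. (NOT t OR s OR NOT q) — NOT t is true.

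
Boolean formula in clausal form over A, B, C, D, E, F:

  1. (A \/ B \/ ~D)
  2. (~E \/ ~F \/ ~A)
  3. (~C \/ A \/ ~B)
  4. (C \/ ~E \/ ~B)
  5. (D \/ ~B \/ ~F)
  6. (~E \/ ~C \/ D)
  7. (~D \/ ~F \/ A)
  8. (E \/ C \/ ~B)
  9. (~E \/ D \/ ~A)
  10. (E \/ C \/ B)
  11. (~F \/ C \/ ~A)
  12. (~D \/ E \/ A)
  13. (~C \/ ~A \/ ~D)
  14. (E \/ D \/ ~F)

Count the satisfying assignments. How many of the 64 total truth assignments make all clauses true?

The models are:
  A=F B=F C=F D=F E=T F=F
  A=F B=F C=F D=F E=T F=T
  A=F B=F C=T D=F E=F F=F
  A=T B=F C=F D=T E=T F=F
  A=T B=F C=T D=F E=F F=F
  A=T B=T C=T D=F E=F F=F
Count: 6.

6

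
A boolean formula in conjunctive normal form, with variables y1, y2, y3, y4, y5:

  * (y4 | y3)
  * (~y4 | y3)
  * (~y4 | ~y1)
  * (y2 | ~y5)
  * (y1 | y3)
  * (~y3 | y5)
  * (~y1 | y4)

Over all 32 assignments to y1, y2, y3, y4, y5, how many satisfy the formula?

2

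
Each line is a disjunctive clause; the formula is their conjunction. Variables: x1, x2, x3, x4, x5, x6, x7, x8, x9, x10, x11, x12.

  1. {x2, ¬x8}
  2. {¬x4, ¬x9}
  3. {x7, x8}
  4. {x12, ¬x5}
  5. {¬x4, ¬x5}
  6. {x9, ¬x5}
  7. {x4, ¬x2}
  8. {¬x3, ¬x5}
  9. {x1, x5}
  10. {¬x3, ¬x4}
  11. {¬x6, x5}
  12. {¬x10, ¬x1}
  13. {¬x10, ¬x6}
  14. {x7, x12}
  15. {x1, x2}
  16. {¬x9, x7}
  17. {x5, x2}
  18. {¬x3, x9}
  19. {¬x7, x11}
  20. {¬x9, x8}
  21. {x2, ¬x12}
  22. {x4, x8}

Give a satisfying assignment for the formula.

x1=T, x2=T, x3=F, x4=T, x5=F, x6=F, x7=T, x8=F, x9=F, x10=F, x11=T, x12=F

Check each clause:
  1. {x2, ¬x8} — ¬x8 is true.
  2. {¬x4, ¬x9} — ¬x9 is true.
  3. {x8, x7} — x7 is true.
  4. {¬x5, x12} — ¬x5 is true.
  5. {¬x4, ¬x5} — ¬x5 is true.
  6. {¬x5, x9} — ¬x5 is true.
  7. {x4, ¬x2} — x4 is true.
  8. {¬x3, ¬x5} — ¬x5 is true.
  9. {x5, x1} — x1 is true.
  10. {¬x4, ¬x3} — ¬x3 is true.
  11. {x5, ¬x6} — ¬x6 is true.
  12. {¬x1, ¬x10} — ¬x10 is true.
  13. {¬x10, ¬x6} — ¬x6 is true.
  14. {x7, x12} — x7 is true.
  15. {x1, x2} — x1 is true.
  16. {¬x9, x7} — x7 is true.
  17. {x2, x5} — x2 is true.
  18. {¬x3, x9} — ¬x3 is true.
  19. {x11, ¬x7} — x11 is true.
  20. {¬x9, x8} — ¬x9 is true.
  21. {x2, ¬x12} — x2 is true.
  22. {x8, x4} — x4 is true.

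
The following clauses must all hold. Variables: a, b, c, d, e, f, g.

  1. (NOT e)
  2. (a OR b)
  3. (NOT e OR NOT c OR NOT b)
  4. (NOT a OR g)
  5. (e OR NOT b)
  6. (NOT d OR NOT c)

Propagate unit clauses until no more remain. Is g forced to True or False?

True

(NOT e) stands alone — e = False.
From (e OR NOT b) and e = False: b = False.
(a OR b) with b = False leaves only a, so a = True.
In (g OR NOT a), NOT a is now false; g must hold, so g = True.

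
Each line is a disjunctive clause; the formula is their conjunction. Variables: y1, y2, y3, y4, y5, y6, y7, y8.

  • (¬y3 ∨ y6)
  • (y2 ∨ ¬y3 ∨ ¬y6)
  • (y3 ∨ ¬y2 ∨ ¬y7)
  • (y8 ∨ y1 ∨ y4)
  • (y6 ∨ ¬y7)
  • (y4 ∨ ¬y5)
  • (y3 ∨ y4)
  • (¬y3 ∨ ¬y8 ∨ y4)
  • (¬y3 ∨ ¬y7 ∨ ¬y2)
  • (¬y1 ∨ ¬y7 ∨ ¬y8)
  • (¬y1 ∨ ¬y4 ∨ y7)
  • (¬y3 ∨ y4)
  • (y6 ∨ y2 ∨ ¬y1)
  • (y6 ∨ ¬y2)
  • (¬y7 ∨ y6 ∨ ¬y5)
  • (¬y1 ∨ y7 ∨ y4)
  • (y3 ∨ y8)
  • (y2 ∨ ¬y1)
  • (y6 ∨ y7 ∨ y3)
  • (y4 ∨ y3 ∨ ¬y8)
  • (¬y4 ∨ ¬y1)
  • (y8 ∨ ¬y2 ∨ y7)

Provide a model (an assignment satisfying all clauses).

Try y1 = False.
For the remaining variables, y2 = True, y3 = False, y4 = True, y5 = True, y6 = True, y7 = False, y8 = True works.
Every clause has at least one true literal under this assignment.

y1=0, y2=1, y3=0, y4=1, y5=1, y6=1, y7=0, y8=1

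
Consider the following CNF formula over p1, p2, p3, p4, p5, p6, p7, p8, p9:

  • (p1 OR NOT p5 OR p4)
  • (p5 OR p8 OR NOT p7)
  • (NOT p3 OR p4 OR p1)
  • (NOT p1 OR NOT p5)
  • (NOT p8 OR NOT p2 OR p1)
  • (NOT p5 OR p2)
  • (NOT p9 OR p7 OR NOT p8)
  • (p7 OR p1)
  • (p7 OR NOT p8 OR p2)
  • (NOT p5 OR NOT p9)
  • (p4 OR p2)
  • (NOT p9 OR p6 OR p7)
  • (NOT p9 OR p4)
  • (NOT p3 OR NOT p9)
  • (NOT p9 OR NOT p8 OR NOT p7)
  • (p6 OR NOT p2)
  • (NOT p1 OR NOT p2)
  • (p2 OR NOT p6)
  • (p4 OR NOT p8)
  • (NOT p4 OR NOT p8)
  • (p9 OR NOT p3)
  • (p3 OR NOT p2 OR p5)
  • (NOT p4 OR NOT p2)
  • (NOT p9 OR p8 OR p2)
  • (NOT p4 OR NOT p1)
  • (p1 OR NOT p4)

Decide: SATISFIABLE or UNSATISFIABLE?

p2 = True:
  propagation gives p6=True, p1=False, p8=False, p7=True; an empty clause results — contradiction.
p2 = False:
  propagation gives p5=False, p4=True, p6=False, p8=False; an empty clause results — contradiction.
Every branch closes, so no satisfying assignment exists.

UNSATISFIABLE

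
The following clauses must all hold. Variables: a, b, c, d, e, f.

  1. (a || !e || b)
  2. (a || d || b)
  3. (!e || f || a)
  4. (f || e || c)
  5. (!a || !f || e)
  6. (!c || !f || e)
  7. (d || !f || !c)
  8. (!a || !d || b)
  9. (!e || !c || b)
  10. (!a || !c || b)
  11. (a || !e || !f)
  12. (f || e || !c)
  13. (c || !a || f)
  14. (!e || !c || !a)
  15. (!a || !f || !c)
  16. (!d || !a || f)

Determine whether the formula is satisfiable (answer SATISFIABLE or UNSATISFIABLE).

b occurs only positively in the remaining clauses — set b = True.
Try a = True.
Set c = False and propagate.
  then f is forced to True.
  then e is forced to True.
d is now unconstrained; take d = True.
Every clause has at least one true literal under this assignment.
So a = 1, b = 1, c = 0, d = 1, e = 1, f = 1 is a satisfying assignment.

SATISFIABLE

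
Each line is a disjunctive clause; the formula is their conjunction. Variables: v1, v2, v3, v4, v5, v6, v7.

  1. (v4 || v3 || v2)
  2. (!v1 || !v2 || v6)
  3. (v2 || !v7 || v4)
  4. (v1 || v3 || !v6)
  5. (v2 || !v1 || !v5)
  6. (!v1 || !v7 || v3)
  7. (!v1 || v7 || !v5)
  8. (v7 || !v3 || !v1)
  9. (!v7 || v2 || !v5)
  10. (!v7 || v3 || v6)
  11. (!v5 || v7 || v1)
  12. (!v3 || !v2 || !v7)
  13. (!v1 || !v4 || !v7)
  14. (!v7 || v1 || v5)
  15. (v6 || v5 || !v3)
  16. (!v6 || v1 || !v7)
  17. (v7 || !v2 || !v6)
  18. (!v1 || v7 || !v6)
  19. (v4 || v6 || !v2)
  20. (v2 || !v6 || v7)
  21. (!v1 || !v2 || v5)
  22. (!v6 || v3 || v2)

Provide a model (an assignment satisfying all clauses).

Set v1 = False and propagate.
Branch on v2: take v2 = True.
Branch on v3: take v3 = False.
  then v6 is forced to False.
  then v7 is forced to False.
  then v5 is forced to False.
  then v4 is forced to True.
Every clause has at least one true literal under this assignment.

v1=False, v2=True, v3=False, v4=True, v5=False, v6=False, v7=False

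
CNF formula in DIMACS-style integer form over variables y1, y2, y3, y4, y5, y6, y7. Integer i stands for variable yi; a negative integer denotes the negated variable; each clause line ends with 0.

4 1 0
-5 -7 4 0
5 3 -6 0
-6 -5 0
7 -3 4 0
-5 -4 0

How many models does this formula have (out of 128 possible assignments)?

34

Split on y4, then y5.
  y4=1, y5=1: a clause becomes empty — 0.
  y4=1, y5=0: y1, y2, y7 free; 3 ways for (y3,y6) × 2^3 = 24.
  y4=0, y5=1: remaining (y1,y2,y3,y6,y7) ∈ {(1,0,0,0,0); (1,1,0,0,0)} — 2.
  y4=0, y5=0: y2 free; 4 ways for (y1,y3,y6,y7) × 2^1 = 8.
Total: 0 + 24 + 2 + 8 = 34.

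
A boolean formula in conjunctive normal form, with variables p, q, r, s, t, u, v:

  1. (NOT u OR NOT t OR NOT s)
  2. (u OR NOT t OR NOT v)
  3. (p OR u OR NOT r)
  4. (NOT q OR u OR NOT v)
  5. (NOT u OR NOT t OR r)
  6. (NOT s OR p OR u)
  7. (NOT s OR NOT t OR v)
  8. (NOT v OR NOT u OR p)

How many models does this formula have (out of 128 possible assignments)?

Case analysis on u and t:
  u=T, t=T: q free; 3 ways for (p,r,s,v) × 2^1 = 6.
  u=T, t=F: q, r, s free; 3 ways for (p,v) × 2^3 = 24.
  u=F, t=T: q free; 3 ways for (p,r,s,v) × 2^1 = 6.
  u=F, t=F: 15 of the 32 assignments to (p,q,r,s,v) work.
Total: 6 + 24 + 6 + 15 = 51.

51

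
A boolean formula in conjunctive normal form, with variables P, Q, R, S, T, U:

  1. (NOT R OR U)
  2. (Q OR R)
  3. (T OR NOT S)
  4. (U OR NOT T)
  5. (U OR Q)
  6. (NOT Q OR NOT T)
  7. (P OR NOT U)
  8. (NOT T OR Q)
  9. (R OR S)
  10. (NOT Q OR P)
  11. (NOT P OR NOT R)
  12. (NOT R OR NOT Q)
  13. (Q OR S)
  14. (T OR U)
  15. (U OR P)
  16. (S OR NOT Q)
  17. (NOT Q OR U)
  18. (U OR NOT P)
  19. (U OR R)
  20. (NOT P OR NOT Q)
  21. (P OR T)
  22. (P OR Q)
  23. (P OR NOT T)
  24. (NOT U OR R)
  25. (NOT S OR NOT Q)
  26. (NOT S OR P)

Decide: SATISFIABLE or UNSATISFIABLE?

UNSATISFIABLE

Q = True:
  propagation gives T=False, S=False; an empty clause results — contradiction.
Q = False:
  propagation gives R=True, U=True, P=True; an empty clause results — contradiction.
Every branch closes, so no satisfying assignment exists.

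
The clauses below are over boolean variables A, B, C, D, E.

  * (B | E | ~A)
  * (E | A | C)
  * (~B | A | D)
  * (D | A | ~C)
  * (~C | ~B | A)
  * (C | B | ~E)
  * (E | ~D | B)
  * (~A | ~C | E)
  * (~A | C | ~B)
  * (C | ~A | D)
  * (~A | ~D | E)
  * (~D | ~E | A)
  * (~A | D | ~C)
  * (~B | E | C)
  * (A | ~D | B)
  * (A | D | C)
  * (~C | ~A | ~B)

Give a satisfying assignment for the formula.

A=1, B=0, C=1, D=1, E=1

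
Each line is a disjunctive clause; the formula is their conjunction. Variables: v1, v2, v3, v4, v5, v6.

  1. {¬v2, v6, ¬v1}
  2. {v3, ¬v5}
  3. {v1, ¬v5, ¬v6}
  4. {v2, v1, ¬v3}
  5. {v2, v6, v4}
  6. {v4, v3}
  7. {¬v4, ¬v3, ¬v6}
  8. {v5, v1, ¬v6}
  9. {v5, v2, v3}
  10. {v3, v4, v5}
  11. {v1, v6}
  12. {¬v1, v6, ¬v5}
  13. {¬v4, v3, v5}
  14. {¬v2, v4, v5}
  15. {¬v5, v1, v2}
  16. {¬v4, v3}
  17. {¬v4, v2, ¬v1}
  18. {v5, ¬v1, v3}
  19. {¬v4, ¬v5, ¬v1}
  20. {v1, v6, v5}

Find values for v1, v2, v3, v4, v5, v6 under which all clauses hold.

v1=True, v2=False, v3=True, v4=False, v5=True, v6=True

Try v1 = True.
For the remaining variables, v2 = False, v3 = True, v4 = False, v5 = True, v6 = True works.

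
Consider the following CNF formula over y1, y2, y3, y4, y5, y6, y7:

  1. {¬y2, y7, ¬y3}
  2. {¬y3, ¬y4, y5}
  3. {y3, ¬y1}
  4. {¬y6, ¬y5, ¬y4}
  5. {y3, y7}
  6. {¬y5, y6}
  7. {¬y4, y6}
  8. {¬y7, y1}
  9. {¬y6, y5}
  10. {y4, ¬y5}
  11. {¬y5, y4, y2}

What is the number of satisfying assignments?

4

Satisfying assignments:
  y1=F y2=F y3=T y4=F y5=F y6=F y7=F
  y1=T y2=F y3=T y4=F y5=F y6=F y7=F
  y1=T y2=F y3=T y4=F y5=F y6=F y7=T
  y1=T y2=T y3=T y4=F y5=F y6=F y7=T
That's 4 in total.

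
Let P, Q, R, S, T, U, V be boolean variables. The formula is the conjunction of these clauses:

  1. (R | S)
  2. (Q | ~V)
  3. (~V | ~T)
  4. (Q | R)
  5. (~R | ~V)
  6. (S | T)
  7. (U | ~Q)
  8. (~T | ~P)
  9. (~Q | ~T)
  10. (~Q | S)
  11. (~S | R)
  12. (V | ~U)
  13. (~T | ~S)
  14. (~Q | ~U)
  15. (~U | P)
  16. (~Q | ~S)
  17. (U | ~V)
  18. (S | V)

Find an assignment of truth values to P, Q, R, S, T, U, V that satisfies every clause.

P=True, Q=False, R=True, S=True, T=False, U=False, V=False

Check each clause:
  1. (S | R) — R is true.
  2. (Q | ~V) — ~V is true.
  3. (~T | ~V) — ~V is true.
  4. (Q | R) — R is true.
  5. (~R | ~V) — ~V is true.
  6. (S | T) — S is true.
  7. (U | ~Q) — ~Q is true.
  8. (~P | ~T) — ~T is true.
  9. (~Q | ~T) — ~T is true.
  10. (S | ~Q) — S is true.
  11. (R | ~S) — R is true.
  12. (V | ~U) — ~U is true.
  13. (~T | ~S) — ~T is true.
  14. (~U | ~Q) — ~U is true.
  15. (P | ~U) — P is true.
  16. (~S | ~Q) — ~Q is true.
  17. (~V | U) — ~V is true.
  18. (V | S) — S is true.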